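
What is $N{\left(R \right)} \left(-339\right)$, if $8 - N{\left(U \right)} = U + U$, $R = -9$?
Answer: $-8814$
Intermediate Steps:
$N{\left(U \right)} = 8 - 2 U$ ($N{\left(U \right)} = 8 - \left(U + U\right) = 8 - 2 U$)
$N{\left(R \right)} \left(-339\right) = \left(8 - -18\right) \left(-339\right) = \left(8 + 18\right) \left(-339\right) = 26 \left(-339\right) = -8814$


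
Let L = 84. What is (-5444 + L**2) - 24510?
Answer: -22898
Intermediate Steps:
(-5444 + L**2) - 24510 = (-5444 + 84**2) - 24510 = (-5444 + 7056) - 24510 = 1612 - 24510 = -22898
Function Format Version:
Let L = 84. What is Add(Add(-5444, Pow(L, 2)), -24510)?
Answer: -22898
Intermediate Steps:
Add(Add(-5444, Pow(L, 2)), -24510) = Add(Add(-5444, Pow(84, 2)), -24510) = Add(Add(-5444, 7056), -24510) = Add(1612, -24510) = -22898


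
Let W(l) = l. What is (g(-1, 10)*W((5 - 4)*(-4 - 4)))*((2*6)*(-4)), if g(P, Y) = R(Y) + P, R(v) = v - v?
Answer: -384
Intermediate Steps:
R(v) = 0
g(P, Y) = P (g(P, Y) = 0 + P = P)
(g(-1, 10)*W((5 - 4)*(-4 - 4)))*((2*6)*(-4)) = (-(5 - 4)*(-4 - 4))*((2*6)*(-4)) = (-(-8))*(12*(-4)) = -1*(-8)*(-48) = 8*(-48) = -384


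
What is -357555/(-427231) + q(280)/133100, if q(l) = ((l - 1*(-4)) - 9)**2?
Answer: 26413195/18798164 ≈ 1.4051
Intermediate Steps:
q(l) = (-5 + l)**2 (q(l) = ((l + 4) - 9)**2 = ((4 + l) - 9)**2 = (-5 + l)**2)
-357555/(-427231) + q(280)/133100 = -357555/(-427231) + (-5 + 280)**2/133100 = -357555*(-1/427231) + 275**2*(1/133100) = 357555/427231 + 75625*(1/133100) = 357555/427231 + 25/44 = 26413195/18798164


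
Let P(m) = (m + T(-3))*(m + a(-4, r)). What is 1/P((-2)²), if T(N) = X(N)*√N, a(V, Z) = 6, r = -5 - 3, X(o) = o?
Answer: 2/215 + 3*I*√3/430 ≈ 0.0093023 + 0.012084*I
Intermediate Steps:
r = -8
T(N) = N^(3/2) (T(N) = N*√N = N^(3/2))
P(m) = (6 + m)*(m - 3*I*√3) (P(m) = (m + (-3)^(3/2))*(m + 6) = (m - 3*I*√3)*(6 + m) = (6 + m)*(m - 3*I*√3))
1/P((-2)²) = 1/(((-2)²)² + 6*(-2)² - 18*I*√3 - 3*I*(-2)²*√3) = 1/(4² + 6*4 - 18*I*√3 - 3*I*4*√3) = 1/(16 + 24 - 18*I*√3 - 12*I*√3) = 1/(40 - 30*I*√3)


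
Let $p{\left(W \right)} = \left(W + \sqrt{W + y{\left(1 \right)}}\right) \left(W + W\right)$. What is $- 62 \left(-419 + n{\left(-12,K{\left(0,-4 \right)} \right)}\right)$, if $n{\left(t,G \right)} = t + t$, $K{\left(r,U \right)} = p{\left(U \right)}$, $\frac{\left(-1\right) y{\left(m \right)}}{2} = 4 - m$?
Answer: $27466$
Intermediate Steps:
$y{\left(m \right)} = -8 + 2 m$ ($y{\left(m \right)} = - 2 \left(4 - m\right) = -8 + 2 m$)
$p{\left(W \right)} = 2 W \left(W + \sqrt{-6 + W}\right)$ ($p{\left(W \right)} = \left(W + \sqrt{W + \left(-8 + 2 \cdot 1\right)}\right) \left(W + W\right) = \left(W + \sqrt{W + \left(-8 + 2\right)}\right) 2 W = \left(W + \sqrt{W - 6}\right) 2 W = \left(W + \sqrt{-6 + W}\right) 2 W = 2 W \left(W + \sqrt{-6 + W}\right)$)
$K{\left(r,U \right)} = 2 U \left(U + \sqrt{-6 + U}\right)$
$n{\left(t,G \right)} = 2 t$
$- 62 \left(-419 + n{\left(-12,K{\left(0,-4 \right)} \right)}\right) = - 62 \left(-419 + 2 \left(-12\right)\right) = - 62 \left(-419 - 24\right) = \left(-62\right) \left(-443\right) = 27466$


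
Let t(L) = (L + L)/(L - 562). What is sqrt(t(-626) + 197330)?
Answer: sqrt(1934041659)/99 ≈ 444.22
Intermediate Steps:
t(L) = 2*L/(-562 + L) (t(L) = (2*L)/(-562 + L) = 2*L/(-562 + L))
sqrt(t(-626) + 197330) = sqrt(2*(-626)/(-562 - 626) + 197330) = sqrt(2*(-626)/(-1188) + 197330) = sqrt(2*(-626)*(-1/1188) + 197330) = sqrt(313/297 + 197330) = sqrt(58607323/297) = sqrt(1934041659)/99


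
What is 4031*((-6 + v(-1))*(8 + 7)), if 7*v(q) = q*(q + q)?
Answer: -2418600/7 ≈ -3.4551e+5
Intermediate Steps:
v(q) = 2*q²/7 (v(q) = (q*(q + q))/7 = (q*(2*q))/7 = (2*q²)/7 = 2*q²/7)
4031*((-6 + v(-1))*(8 + 7)) = 4031*((-6 + (2/7)*(-1)²)*(8 + 7)) = 4031*((-6 + (2/7)*1)*15) = 4031*((-6 + 2/7)*15) = 4031*(-40/7*15) = 4031*(-600/7) = -2418600/7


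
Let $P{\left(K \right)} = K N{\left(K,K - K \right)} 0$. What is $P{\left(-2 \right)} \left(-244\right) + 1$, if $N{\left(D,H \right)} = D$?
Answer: $1$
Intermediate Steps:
$P{\left(K \right)} = 0$ ($P{\left(K \right)} = K K 0 = K^{2} \cdot 0 = 0$)
$P{\left(-2 \right)} \left(-244\right) + 1 = 0 \left(-244\right) + 1 = 0 + 1 = 1$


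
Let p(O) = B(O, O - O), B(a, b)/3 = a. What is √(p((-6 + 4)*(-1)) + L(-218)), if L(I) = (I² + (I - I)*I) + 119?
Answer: √47649 ≈ 218.29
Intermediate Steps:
B(a, b) = 3*a
L(I) = 119 + I² (L(I) = (I² + 0*I) + 119 = (I² + 0) + 119 = I² + 119 = 119 + I²)
p(O) = 3*O
√(p((-6 + 4)*(-1)) + L(-218)) = √(3*((-6 + 4)*(-1)) + (119 + (-218)²)) = √(3*(-2*(-1)) + (119 + 47524)) = √(3*2 + 47643) = √(6 + 47643) = √47649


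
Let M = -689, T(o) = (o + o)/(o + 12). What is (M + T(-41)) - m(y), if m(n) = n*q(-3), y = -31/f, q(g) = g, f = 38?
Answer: -758859/1102 ≈ -688.62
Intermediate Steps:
T(o) = 2*o/(12 + o) (T(o) = (2*o)/(12 + o) = 2*o/(12 + o))
y = -31/38 ≈ -0.81579
m(n) = -3*n (m(n) = n*(-3) = -3*n)
(M + T(-41)) - m(y) = (-689 + 2*(-41)/(12 - 41)) - (-3)*(-31)/38 = (-689 + 2*(-41)/(-29)) - 1*93/38 = (-689 + 2*(-41)*(-1/29)) - 93/38 = (-689 + 82/29) - 93/38 = -19899/29 - 93/38 = -758859/1102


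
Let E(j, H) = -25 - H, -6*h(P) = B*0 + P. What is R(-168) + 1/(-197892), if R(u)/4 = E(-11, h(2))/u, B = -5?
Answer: 271183/461748 ≈ 0.58730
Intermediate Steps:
h(P) = -P/6 (h(P) = -(-5*0 + P)/6 = -(0 + P)/6 = -P/6)
R(u) = -296/(3*u) (R(u) = 4*((-25 - (-1)*2/6)/u) = 4*((-25 - 1*(-⅓))/u) = 4*((-25 + ⅓)/u) = 4*(-74/(3*u)) = -296/(3*u))
R(-168) + 1/(-197892) = -296/3/(-168) + 1/(-197892) = -296/3*(-1/168) - 1/197892 = 37/63 - 1/197892 = 271183/461748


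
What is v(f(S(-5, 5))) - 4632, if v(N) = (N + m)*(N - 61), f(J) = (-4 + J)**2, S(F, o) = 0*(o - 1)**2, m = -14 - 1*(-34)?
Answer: -6252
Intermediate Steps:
m = 20 (m = -14 + 34 = 20)
S(F, o) = 0 (S(F, o) = 0*(-1 + o)**2 = 0)
v(N) = (-61 + N)*(20 + N) (v(N) = (N + 20)*(N - 61) = (20 + N)*(-61 + N) = (-61 + N)*(20 + N))
v(f(S(-5, 5))) - 4632 = (-1220 + ((-4 + 0)**2)**2 - 41*(-4 + 0)**2) - 4632 = (-1220 + ((-4)**2)**2 - 41*(-4)**2) - 4632 = (-1220 + 16**2 - 41*16) - 4632 = (-1220 + 256 - 656) - 4632 = -1620 - 4632 = -6252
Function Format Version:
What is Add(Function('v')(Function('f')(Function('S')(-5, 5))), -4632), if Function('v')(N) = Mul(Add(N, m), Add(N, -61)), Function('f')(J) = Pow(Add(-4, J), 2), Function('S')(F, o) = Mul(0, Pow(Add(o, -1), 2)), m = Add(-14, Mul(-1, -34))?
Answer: -6252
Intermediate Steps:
m = 20 (m = Add(-14, 34) = 20)
Function('S')(F, o) = 0 (Function('S')(F, o) = Mul(0, Pow(Add(-1, o), 2)) = 0)
Function('v')(N) = Mul(Add(-61, N), Add(20, N)) (Function('v')(N) = Mul(Add(N, 20), Add(N, -61)) = Mul(Add(20, N), Add(-61, N)) = Mul(Add(-61, N), Add(20, N)))
Add(Function('v')(Function('f')(Function('S')(-5, 5))), -4632) = Add(Add(-1220, Pow(Pow(Add(-4, 0), 2), 2), Mul(-41, Pow(Add(-4, 0), 2))), -4632) = Add(Add(-1220, Pow(Pow(-4, 2), 2), Mul(-41, Pow(-4, 2))), -4632) = Add(Add(-1220, Pow(16, 2), Mul(-41, 16)), -4632) = Add(Add(-1220, 256, -656), -4632) = Add(-1620, -4632) = -6252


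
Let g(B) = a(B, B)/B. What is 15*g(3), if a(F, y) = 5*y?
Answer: 75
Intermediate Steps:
g(B) = 5 (g(B) = (5*B)/B = 5)
15*g(3) = 15*5 = 75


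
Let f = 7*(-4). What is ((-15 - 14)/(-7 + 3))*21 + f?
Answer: 497/4 ≈ 124.25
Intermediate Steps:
f = -28
((-15 - 14)/(-7 + 3))*21 + f = ((-15 - 14)/(-7 + 3))*21 - 28 = -29/(-4)*21 - 28 = -29*(-1/4)*21 - 28 = (29/4)*21 - 28 = 609/4 - 28 = 497/4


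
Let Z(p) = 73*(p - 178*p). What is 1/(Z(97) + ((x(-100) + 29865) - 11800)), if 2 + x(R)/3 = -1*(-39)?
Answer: -1/1235161 ≈ -8.0961e-7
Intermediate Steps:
x(R) = 111 (x(R) = -6 + 3*(-1*(-39)) = -6 + 3*39 = -6 + 117 = 111)
Z(p) = -12921*p (Z(p) = 73*(-177*p) = -12921*p)
1/(Z(97) + ((x(-100) + 29865) - 11800)) = 1/(-12921*97 + ((111 + 29865) - 11800)) = 1/(-1253337 + (29976 - 11800)) = 1/(-1253337 + 18176) = 1/(-1235161) = -1/1235161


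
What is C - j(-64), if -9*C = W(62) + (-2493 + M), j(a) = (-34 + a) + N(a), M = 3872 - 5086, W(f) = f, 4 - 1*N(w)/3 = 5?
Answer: 506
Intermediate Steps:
N(w) = -3 (N(w) = 12 - 3*5 = 12 - 15 = -3)
M = -1214
j(a) = -37 + a (j(a) = (-34 + a) - 3 = -37 + a)
C = 405 (C = -(62 + (-2493 - 1214))/9 = -(62 - 3707)/9 = -⅑*(-3645) = 405)
C - j(-64) = 405 - (-37 - 64) = 405 - 1*(-101) = 405 + 101 = 506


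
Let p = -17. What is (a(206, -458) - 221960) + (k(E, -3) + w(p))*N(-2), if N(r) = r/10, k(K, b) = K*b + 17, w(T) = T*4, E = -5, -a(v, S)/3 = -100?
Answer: -1108264/5 ≈ -2.2165e+5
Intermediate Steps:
a(v, S) = 300 (a(v, S) = -3*(-100) = 300)
w(T) = 4*T
k(K, b) = 17 + K*b
N(r) = r/10 (N(r) = r*(⅒) = r/10)
(a(206, -458) - 221960) + (k(E, -3) + w(p))*N(-2) = (300 - 221960) + ((17 - 5*(-3)) + 4*(-17))*((⅒)*(-2)) = -221660 + ((17 + 15) - 68)*(-⅕) = -221660 + (32 - 68)*(-⅕) = -221660 - 36*(-⅕) = -221660 + 36/5 = -1108264/5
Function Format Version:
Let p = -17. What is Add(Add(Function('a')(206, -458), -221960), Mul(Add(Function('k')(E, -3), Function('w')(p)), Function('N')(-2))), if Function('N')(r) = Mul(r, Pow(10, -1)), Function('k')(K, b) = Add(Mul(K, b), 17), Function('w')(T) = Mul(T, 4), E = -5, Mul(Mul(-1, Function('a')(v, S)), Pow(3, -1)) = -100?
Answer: Rational(-1108264, 5) ≈ -2.2165e+5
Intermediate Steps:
Function('a')(v, S) = 300 (Function('a')(v, S) = Mul(-3, -100) = 300)
Function('w')(T) = Mul(4, T)
Function('k')(K, b) = Add(17, Mul(K, b))
Function('N')(r) = Mul(Rational(1, 10), r) (Function('N')(r) = Mul(r, Rational(1, 10)) = Mul(Rational(1, 10), r))
Add(Add(Function('a')(206, -458), -221960), Mul(Add(Function('k')(E, -3), Function('w')(p)), Function('N')(-2))) = Add(Add(300, -221960), Mul(Add(Add(17, Mul(-5, -3)), Mul(4, -17)), Mul(Rational(1, 10), -2))) = Add(-221660, Mul(Add(Add(17, 15), -68), Rational(-1, 5))) = Add(-221660, Mul(Add(32, -68), Rational(-1, 5))) = Add(-221660, Mul(-36, Rational(-1, 5))) = Add(-221660, Rational(36, 5)) = Rational(-1108264, 5)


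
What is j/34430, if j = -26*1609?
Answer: -20917/17215 ≈ -1.2150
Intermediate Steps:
j = -41834
j/34430 = -41834/34430 = -41834*1/34430 = -20917/17215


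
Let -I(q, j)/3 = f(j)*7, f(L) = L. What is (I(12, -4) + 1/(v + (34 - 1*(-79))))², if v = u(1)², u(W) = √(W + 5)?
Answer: 99940009/14161 ≈ 7057.4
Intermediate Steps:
u(W) = √(5 + W)
I(q, j) = -21*j (I(q, j) = -3*j*7 = -21*j)
v = 6 (v = (√(5 + 1))² = (√6)² = 6)
(I(12, -4) + 1/(v + (34 - 1*(-79))))² = (-21*(-4) + 1/(6 + (34 - 1*(-79))))² = (84 + 1/(6 + (34 + 79)))² = (84 + 1/(6 + 113))² = (84 + 1/119)² = (9997/119)² = 99940009/14161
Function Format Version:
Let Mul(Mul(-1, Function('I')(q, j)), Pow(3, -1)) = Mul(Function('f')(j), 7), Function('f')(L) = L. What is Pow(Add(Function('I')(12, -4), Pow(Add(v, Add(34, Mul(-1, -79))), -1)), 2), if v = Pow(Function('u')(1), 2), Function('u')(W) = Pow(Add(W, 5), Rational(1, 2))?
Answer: Rational(99940009, 14161) ≈ 7057.4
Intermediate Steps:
Function('u')(W) = Pow(Add(5, W), Rational(1, 2))
Function('I')(q, j) = Mul(-21, j) (Function('I')(q, j) = Mul(-3, Mul(j, 7)) = Mul(-3, Mul(7, j)) = Mul(-21, j))
v = 6 (v = Pow(Pow(Add(5, 1), Rational(1, 2)), 2) = Pow(Pow(6, Rational(1, 2)), 2) = 6)
Pow(Add(Function('I')(12, -4), Pow(Add(v, Add(34, Mul(-1, -79))), -1)), 2) = Pow(Add(Mul(-21, -4), Pow(Add(6, Add(34, Mul(-1, -79))), -1)), 2) = Pow(Add(84, Pow(Add(6, Add(34, 79)), -1)), 2) = Pow(Add(84, Pow(Add(6, 113), -1)), 2) = Pow(Add(84, Pow(119, -1)), 2) = Pow(Add(84, Rational(1, 119)), 2) = Pow(Rational(9997, 119), 2) = Rational(99940009, 14161)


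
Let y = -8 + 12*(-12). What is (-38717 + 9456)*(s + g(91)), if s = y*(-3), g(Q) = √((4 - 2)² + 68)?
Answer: -13343016 - 175566*√2 ≈ -1.3591e+7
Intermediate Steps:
y = -152 (y = -8 - 144 = -152)
g(Q) = 6*√2 (g(Q) = √(2² + 68) = √(4 + 68) = √72 = 6*√2)
s = 456 (s = -152*(-3) = 456)
(-38717 + 9456)*(s + g(91)) = (-38717 + 9456)*(456 + 6*√2) = -29261*(456 + 6*√2) = -13343016 - 175566*√2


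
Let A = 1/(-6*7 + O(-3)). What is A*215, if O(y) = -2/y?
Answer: -645/124 ≈ -5.2016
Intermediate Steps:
A = -3/124 (A = 1/(-6*7 - 2/(-3)) = 1/(-42 - 2*(-1/3)) = 1/(-42 + 2/3) = 1/(-124/3) = -3/124 ≈ -0.024194)
A*215 = -3/124*215 = -645/124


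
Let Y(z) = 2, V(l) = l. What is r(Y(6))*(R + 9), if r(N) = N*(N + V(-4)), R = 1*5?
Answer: -56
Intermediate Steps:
R = 5
r(N) = N*(-4 + N) (r(N) = N*(N - 4) = N*(-4 + N))
r(Y(6))*(R + 9) = (2*(-4 + 2))*(5 + 9) = (2*(-2))*14 = -4*14 = -56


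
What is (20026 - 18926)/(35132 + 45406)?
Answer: 550/40269 ≈ 0.013658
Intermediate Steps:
(20026 - 18926)/(35132 + 45406) = 1100/80538 = 1100*(1/80538) = 550/40269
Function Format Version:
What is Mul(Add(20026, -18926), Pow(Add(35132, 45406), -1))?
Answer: Rational(550, 40269) ≈ 0.013658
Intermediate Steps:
Mul(Add(20026, -18926), Pow(Add(35132, 45406), -1)) = Mul(1100, Pow(80538, -1)) = Mul(1100, Rational(1, 80538)) = Rational(550, 40269)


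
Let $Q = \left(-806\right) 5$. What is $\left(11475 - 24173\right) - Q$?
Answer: $-8668$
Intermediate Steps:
$Q = -4030$
$\left(11475 - 24173\right) - Q = \left(11475 - 24173\right) - -4030 = -12698 + 4030 = -8668$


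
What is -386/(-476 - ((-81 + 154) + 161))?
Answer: 193/355 ≈ 0.54366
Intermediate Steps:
-386/(-476 - ((-81 + 154) + 161)) = -386/(-476 - (73 + 161)) = -386/(-476 - 1*234) = -386/(-476 - 234) = -386/(-710) = -386*(-1/710) = 193/355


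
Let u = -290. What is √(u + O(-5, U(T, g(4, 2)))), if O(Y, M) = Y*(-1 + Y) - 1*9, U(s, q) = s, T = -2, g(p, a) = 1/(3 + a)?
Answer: I*√269 ≈ 16.401*I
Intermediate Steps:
O(Y, M) = -9 + Y*(-1 + Y) (O(Y, M) = Y*(-1 + Y) - 9 = -9 + Y*(-1 + Y))
√(u + O(-5, U(T, g(4, 2)))) = √(-290 + (-9 + (-5)² - 1*(-5))) = √(-290 + (-9 + 25 + 5)) = √(-290 + 21) = √(-269) = I*√269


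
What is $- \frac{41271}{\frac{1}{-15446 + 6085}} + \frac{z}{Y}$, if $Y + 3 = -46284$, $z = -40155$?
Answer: $\frac{5960806407884}{15429} \approx 3.8634 \cdot 10^{8}$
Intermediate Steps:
$Y = -46287$ ($Y = -3 - 46284 = -46287$)
$- \frac{41271}{\frac{1}{-15446 + 6085}} + \frac{z}{Y} = - \frac{41271}{\frac{1}{-15446 + 6085}} - \frac{40155}{-46287} = - \frac{41271}{\frac{1}{-9361}} - - \frac{13385}{15429} = - \frac{41271}{- \frac{1}{9361}} + \frac{13385}{15429} = \left(-41271\right) \left(-9361\right) + \frac{13385}{15429} = 386337831 + \frac{13385}{15429} = \frac{5960806407884}{15429}$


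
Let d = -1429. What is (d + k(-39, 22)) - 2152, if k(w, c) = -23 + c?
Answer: -3582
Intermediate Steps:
(d + k(-39, 22)) - 2152 = (-1429 + (-23 + 22)) - 2152 = (-1429 - 1) - 2152 = -1430 - 2152 = -3582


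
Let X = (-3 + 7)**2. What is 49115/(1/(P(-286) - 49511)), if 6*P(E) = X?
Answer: -7294805375/3 ≈ -2.4316e+9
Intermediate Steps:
X = 16 (X = 4**2 = 16)
P(E) = 8/3 (P(E) = (1/6)*16 = 8/3)
49115/(1/(P(-286) - 49511)) = 49115/(1/(8/3 - 49511)) = 49115/(1/(-148525/3)) = 49115/(-3/148525) = 49115*(-148525/3) = -7294805375/3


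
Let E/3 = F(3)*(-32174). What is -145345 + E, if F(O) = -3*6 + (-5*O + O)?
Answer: 2750315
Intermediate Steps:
F(O) = -18 - 4*O
E = 2895660 (E = 3*((-18 - 4*3)*(-32174)) = 3*((-18 - 12)*(-32174)) = 3*(-30*(-32174)) = 3*965220 = 2895660)
-145345 + E = -145345 + 2895660 = 2750315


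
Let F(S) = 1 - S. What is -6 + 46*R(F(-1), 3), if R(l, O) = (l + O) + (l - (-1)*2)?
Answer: 408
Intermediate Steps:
R(l, O) = 2 + O + 2*l (R(l, O) = (O + l) + (l - 1*(-2)) = (O + l) + (l + 2) = (O + l) + (2 + l) = 2 + O + 2*l)
-6 + 46*R(F(-1), 3) = -6 + 46*(2 + 3 + 2*(1 - 1*(-1))) = -6 + 46*(2 + 3 + 2*(1 + 1)) = -6 + 46*(2 + 3 + 2*2) = -6 + 46*(2 + 3 + 4) = -6 + 46*9 = -6 + 414 = 408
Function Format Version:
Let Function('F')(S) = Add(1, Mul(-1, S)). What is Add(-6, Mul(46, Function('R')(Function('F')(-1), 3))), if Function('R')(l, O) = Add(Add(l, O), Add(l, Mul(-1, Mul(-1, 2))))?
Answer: 408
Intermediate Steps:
Function('R')(l, O) = Add(2, O, Mul(2, l)) (Function('R')(l, O) = Add(Add(O, l), Add(l, Mul(-1, -2))) = Add(Add(O, l), Add(l, 2)) = Add(Add(O, l), Add(2, l)) = Add(2, O, Mul(2, l)))
Add(-6, Mul(46, Function('R')(Function('F')(-1), 3))) = Add(-6, Mul(46, Add(2, 3, Mul(2, Add(1, Mul(-1, -1)))))) = Add(-6, Mul(46, Add(2, 3, Mul(2, Add(1, 1))))) = Add(-6, Mul(46, Add(2, 3, Mul(2, 2)))) = Add(-6, Mul(46, Add(2, 3, 4))) = Add(-6, Mul(46, 9)) = Add(-6, 414) = 408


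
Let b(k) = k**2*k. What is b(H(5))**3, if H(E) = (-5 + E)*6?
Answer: 0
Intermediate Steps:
H(E) = -30 + 6*E
b(k) = k**3
b(H(5))**3 = ((-30 + 6*5)**3)**3 = ((-30 + 30)**3)**3 = (0**3)**3 = 0**3 = 0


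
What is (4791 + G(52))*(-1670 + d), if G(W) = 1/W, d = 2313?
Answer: 160192519/52 ≈ 3.0806e+6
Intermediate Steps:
(4791 + G(52))*(-1670 + d) = (4791 + 1/52)*(-1670 + 2313) = (4791 + 1/52)*643 = (249133/52)*643 = 160192519/52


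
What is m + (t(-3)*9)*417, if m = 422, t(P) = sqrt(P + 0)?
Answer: 422 + 3753*I*sqrt(3) ≈ 422.0 + 6500.4*I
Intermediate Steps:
t(P) = sqrt(P)
m + (t(-3)*9)*417 = 422 + (sqrt(-3)*9)*417 = 422 + ((I*sqrt(3))*9)*417 = 422 + (9*I*sqrt(3))*417 = 422 + 3753*I*sqrt(3)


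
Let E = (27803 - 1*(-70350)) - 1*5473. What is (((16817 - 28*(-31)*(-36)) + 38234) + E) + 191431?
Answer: 307914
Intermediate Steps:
E = 92680 (E = (27803 + 70350) - 5473 = 98153 - 5473 = 92680)
(((16817 - 28*(-31)*(-36)) + 38234) + E) + 191431 = (((16817 - 28*(-31)*(-36)) + 38234) + 92680) + 191431 = (((16817 + 868*(-36)) + 38234) + 92680) + 191431 = (((16817 - 31248) + 38234) + 92680) + 191431 = ((-14431 + 38234) + 92680) + 191431 = (23803 + 92680) + 191431 = 116483 + 191431 = 307914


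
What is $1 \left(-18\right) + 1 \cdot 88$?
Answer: $70$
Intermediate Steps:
$1 \left(-18\right) + 1 \cdot 88 = -18 + 88 = 70$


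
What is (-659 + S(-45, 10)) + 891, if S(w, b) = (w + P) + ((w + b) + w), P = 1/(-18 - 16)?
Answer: 3637/34 ≈ 106.97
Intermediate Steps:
P = -1/34 (P = 1/(-34) = -1/34 ≈ -0.029412)
S(w, b) = -1/34 + b + 3*w (S(w, b) = (w - 1/34) + ((w + b) + w) = (-1/34 + w) + ((b + w) + w) = (-1/34 + w) + (b + 2*w) = -1/34 + b + 3*w)
(-659 + S(-45, 10)) + 891 = (-659 + (-1/34 + 10 + 3*(-45))) + 891 = (-659 + (-1/34 + 10 - 135)) + 891 = (-659 - 4251/34) + 891 = -26657/34 + 891 = 3637/34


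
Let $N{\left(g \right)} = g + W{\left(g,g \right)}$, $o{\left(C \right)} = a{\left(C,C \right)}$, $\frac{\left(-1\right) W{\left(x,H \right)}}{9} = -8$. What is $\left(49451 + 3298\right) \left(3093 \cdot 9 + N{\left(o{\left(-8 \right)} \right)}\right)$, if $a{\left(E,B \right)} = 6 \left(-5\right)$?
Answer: $1470589371$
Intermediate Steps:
$W{\left(x,H \right)} = 72$ ($W{\left(x,H \right)} = \left(-9\right) \left(-8\right) = 72$)
$a{\left(E,B \right)} = -30$
$o{\left(C \right)} = -30$
$N{\left(g \right)} = 72 + g$ ($N{\left(g \right)} = g + 72 = 72 + g$)
$\left(49451 + 3298\right) \left(3093 \cdot 9 + N{\left(o{\left(-8 \right)} \right)}\right) = \left(49451 + 3298\right) \left(3093 \cdot 9 + \left(72 - 30\right)\right) = 52749 \left(27837 + 42\right) = 52749 \cdot 27879 = 1470589371$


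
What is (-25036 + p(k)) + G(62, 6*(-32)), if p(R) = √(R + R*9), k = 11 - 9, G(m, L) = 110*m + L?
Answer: -18408 + 2*√5 ≈ -18404.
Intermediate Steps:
G(m, L) = L + 110*m
k = 2
p(R) = √10*√R (p(R) = √(R + 9*R) = √(10*R) = √10*√R)
(-25036 + p(k)) + G(62, 6*(-32)) = (-25036 + √10*√2) + (6*(-32) + 110*62) = (-25036 + 2*√5) + (-192 + 6820) = (-25036 + 2*√5) + 6628 = -18408 + 2*√5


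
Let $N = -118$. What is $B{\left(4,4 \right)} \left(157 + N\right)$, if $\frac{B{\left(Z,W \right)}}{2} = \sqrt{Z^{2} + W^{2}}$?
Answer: $312 \sqrt{2} \approx 441.23$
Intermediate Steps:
$B{\left(Z,W \right)} = 2 \sqrt{W^{2} + Z^{2}}$ ($B{\left(Z,W \right)} = 2 \sqrt{Z^{2} + W^{2}} = 2 \sqrt{W^{2} + Z^{2}}$)
$B{\left(4,4 \right)} \left(157 + N\right) = 2 \sqrt{4^{2} + 4^{2}} \left(157 - 118\right) = 2 \sqrt{16 + 16} \cdot 39 = 2 \sqrt{32} \cdot 39 = 2 \cdot 4 \sqrt{2} \cdot 39 = 8 \sqrt{2} \cdot 39 = 312 \sqrt{2}$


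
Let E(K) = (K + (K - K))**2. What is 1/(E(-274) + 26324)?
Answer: 1/101400 ≈ 9.8619e-6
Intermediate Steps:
E(K) = K**2 (E(K) = (K + 0)**2 = K**2)
1/(E(-274) + 26324) = 1/((-274)**2 + 26324) = 1/(75076 + 26324) = 1/101400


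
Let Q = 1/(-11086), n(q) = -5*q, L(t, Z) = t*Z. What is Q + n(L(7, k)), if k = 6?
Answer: -2328061/11086 ≈ -210.00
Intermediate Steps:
L(t, Z) = Z*t
Q = -1/11086 ≈ -9.0204e-5
Q + n(L(7, k)) = -1/11086 - 30*7 = -1/11086 - 5*42 = -1/11086 - 210 = -2328061/11086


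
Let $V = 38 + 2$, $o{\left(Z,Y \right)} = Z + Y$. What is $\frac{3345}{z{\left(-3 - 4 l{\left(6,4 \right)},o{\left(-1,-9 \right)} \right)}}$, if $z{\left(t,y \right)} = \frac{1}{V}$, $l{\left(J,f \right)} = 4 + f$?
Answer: $133800$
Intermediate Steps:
$o{\left(Z,Y \right)} = Y + Z$
$V = 40$
$z{\left(t,y \right)} = \frac{1}{40}$
$\frac{3345}{z{\left(-3 - 4 l{\left(6,4 \right)},o{\left(-1,-9 \right)} \right)}} = 3345 \frac{1}{\frac{1}{40}} = 3345 \cdot 40 = 133800$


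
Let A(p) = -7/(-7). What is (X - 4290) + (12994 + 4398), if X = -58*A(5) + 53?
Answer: 13097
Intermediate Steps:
A(p) = 1 (A(p) = -7*(-1/7) = 1)
X = -5 (X = -58*1 + 53 = -58 + 53 = -5)
(X - 4290) + (12994 + 4398) = (-5 - 4290) + (12994 + 4398) = -4295 + 17392 = 13097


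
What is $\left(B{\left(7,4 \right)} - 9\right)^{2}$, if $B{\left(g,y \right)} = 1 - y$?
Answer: $144$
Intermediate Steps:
$\left(B{\left(7,4 \right)} - 9\right)^{2} = \left(\left(1 - 4\right) - 9\right)^{2} = \left(-3 - 9\right)^{2} = \left(-12\right)^{2} = 144$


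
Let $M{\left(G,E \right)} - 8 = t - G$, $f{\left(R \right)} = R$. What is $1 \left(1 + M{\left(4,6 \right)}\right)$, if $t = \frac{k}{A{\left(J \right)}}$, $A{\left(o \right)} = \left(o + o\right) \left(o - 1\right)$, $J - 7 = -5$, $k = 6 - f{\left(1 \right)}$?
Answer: $\frac{25}{4} \approx 6.25$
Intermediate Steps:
$k = 5$ ($k = 6 - 1 = 5$)
$J = 2$ ($J = 7 - 5 = 2$)
$A{\left(o \right)} = 2 o \left(-1 + o\right)$
$t = \frac{5}{4}$ ($t = \frac{5}{2 \cdot 2 \left(-1 + 2\right)} = \frac{5}{2 \cdot 2 \cdot 1} = \frac{5}{4} \approx 1.25$)
$M{\left(G,E \right)} = \frac{37}{4} - G$ ($M{\left(G,E \right)} = 8 - \left(- \frac{5}{4} + G\right) = \frac{37}{4} - G$)
$1 \left(1 + M{\left(4,6 \right)}\right) = 1 \left(1 + \left(\frac{37}{4} - 4\right)\right) = 1 \left(1 + \frac{21}{4}\right) = 1 \cdot \frac{25}{4} = \frac{25}{4}$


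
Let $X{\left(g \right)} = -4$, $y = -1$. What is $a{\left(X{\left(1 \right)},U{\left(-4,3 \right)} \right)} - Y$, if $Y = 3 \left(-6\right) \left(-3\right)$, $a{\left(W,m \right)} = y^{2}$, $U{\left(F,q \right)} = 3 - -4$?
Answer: $-53$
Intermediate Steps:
$U{\left(F,q \right)} = 7$ ($U{\left(F,q \right)} = 3 + 4 = 7$)
$a{\left(W,m \right)} = 1$ ($a{\left(W,m \right)} = \left(-1\right)^{2} = 1$)
$Y = 54$ ($Y = \left(-18\right) \left(-3\right) = 54$)
$a{\left(X{\left(1 \right)},U{\left(-4,3 \right)} \right)} - Y = 1 - 54 = -53$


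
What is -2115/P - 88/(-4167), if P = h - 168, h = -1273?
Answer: 8940013/6004647 ≈ 1.4888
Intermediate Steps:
P = -1441 (P = -1273 - 168 = -1441)
-2115/P - 88/(-4167) = -2115/(-1441) - 88/(-4167) = -2115*(-1/1441) - 88*(-1/4167) = 2115/1441 + 88/4167 = 8940013/6004647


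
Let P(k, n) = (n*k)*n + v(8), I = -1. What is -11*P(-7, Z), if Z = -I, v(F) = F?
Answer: -11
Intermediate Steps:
Z = 1 (Z = -1*(-1) = 1)
P(k, n) = 8 + k*n² (P(k, n) = (n*k)*n + 8 = (k*n)*n + 8 = k*n² + 8 = 8 + k*n²)
-11*P(-7, Z) = -11*(8 - 7*1²) = -11*(8 - 7*1) = -11*(8 - 7) = -11*1 = -11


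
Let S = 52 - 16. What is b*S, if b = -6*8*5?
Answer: -8640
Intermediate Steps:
S = 36
b = -240 (b = -48*5 = -240)
b*S = -240*36 = -8640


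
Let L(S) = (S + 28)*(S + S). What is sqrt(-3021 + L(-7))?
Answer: I*sqrt(3315) ≈ 57.576*I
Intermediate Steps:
L(S) = 2*S*(28 + S) (L(S) = (28 + S)*(2*S) = 2*S*(28 + S))
sqrt(-3021 + L(-7)) = sqrt(-3021 + 2*(-7)*(28 - 7)) = sqrt(-3021 + 2*(-7)*21) = sqrt(-3021 - 294) = sqrt(-3315) = I*sqrt(3315)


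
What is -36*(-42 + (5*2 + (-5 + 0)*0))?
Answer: 1152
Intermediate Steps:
-36*(-42 + (5*2 + (-5 + 0)*0)) = -36*(-42 + (10 - 5*0)) = -36*(-42 + (10 + 0)) = -36*(-42 + 10) = -36*(-32) = 1152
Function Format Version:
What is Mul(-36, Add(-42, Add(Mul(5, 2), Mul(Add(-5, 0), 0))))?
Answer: 1152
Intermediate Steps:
Mul(-36, Add(-42, Add(Mul(5, 2), Mul(Add(-5, 0), 0)))) = Mul(-36, Add(-42, Add(10, Mul(-5, 0)))) = Mul(-36, Add(-42, Add(10, 0))) = Mul(-36, Add(-42, 10)) = Mul(-36, -32) = 1152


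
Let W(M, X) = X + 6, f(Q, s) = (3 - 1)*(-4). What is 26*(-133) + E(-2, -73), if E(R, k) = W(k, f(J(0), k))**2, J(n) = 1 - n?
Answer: -3454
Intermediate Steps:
f(Q, s) = -8 (f(Q, s) = 2*(-4) = -8)
W(M, X) = 6 + X
E(R, k) = 4 (E(R, k) = (6 - 8)**2 = (-2)**2 = 4)
26*(-133) + E(-2, -73) = 26*(-133) + 4 = -3458 + 4 = -3454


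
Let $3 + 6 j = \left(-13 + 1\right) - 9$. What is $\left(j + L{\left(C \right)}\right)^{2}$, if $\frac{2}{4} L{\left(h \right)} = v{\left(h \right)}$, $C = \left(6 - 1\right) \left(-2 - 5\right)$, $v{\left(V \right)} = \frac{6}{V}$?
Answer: $\frac{23104}{1225} \approx 18.86$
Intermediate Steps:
$C = -35$ ($C = 5 \left(-7\right) = -35$)
$L{\left(h \right)} = \frac{12}{h}$ ($L{\left(h \right)} = 2 \frac{6}{h} = \frac{12}{h}$)
$j = -4$ ($j = - \frac{1}{2} + \frac{\left(-13 + 1\right) - 9}{6} = - \frac{1}{2} + \frac{-12 - 9}{6} = - \frac{1}{2} + \frac{1}{6} \left(-21\right) = - \frac{1}{2} - \frac{7}{2} = -4$)
$\left(j + L{\left(C \right)}\right)^{2} = \left(-4 + \frac{12}{-35}\right)^{2} = \left(-4 + 12 \left(- \frac{1}{35}\right)\right)^{2} = \left(-4 - \frac{12}{35}\right)^{2} = \left(- \frac{152}{35}\right)^{2} = \frac{23104}{1225}$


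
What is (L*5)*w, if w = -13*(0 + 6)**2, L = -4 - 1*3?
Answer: 16380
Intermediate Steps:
L = -7 (L = -4 - 3 = -7)
w = -468 (w = -13*6**2 = -13*36 = -468)
(L*5)*w = -7*5*(-468) = -35*(-468) = 16380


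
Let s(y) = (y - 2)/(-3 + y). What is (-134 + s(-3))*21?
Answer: -5593/2 ≈ -2796.5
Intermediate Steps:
s(y) = (-2 + y)/(-3 + y)
(-134 + s(-3))*21 = (-134 + (-2 - 3)/(-3 - 3))*21 = (-134 - 5/(-6))*21 = (-134 - ⅙*(-5))*21 = (-134 + ⅚)*21 = -799/6*21 = -5593/2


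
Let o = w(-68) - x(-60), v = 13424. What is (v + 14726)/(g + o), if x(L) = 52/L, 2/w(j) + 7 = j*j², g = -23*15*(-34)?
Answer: 44257289250/18443209909 ≈ 2.3997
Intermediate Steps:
g = 11730 (g = -345*(-34) = 11730)
w(j) = 2/(-7 + j³) (w(j) = 2/(-7 + j*j²) = 2/(-7 + j³))
o = 1362559/1572195 (o = 2/(-7 + (-68)³) - 52/(-60) = 2/(-7 - 314432) - 52*(-1)/60 = 2/(-314439) - 1*(-13/15) = 2*(-1/314439) + 13/15 = -2/314439 + 13/15 = 1362559/1572195 ≈ 0.86666)
(v + 14726)/(g + o) = (13424 + 14726)/(11730 + 1362559/1572195) = 28150/(18443209909/1572195) = 28150*(1572195/18443209909) = 44257289250/18443209909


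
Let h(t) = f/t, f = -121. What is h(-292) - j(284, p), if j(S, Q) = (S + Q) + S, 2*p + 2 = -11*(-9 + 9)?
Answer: -165443/292 ≈ -566.59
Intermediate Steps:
p = -1 (p = -1 + (-11*(-9 + 9))/2 = -1 + (-11*0)/2 = -1 + (1/2)*0 = -1 + 0 = -1)
j(S, Q) = Q + 2*S (j(S, Q) = (Q + S) + S = Q + 2*S)
h(t) = -121/t
h(-292) - j(284, p) = -121/(-292) - (-1 + 2*284) = -121*(-1/292) - (-1 + 568) = 121/292 - 1*567 = 121/292 - 567 = -165443/292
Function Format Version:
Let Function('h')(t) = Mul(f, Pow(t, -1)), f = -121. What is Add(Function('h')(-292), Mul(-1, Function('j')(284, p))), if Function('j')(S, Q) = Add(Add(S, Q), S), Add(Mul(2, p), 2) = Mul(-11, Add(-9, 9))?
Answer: Rational(-165443, 292) ≈ -566.59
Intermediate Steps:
p = -1 (p = Add(-1, Mul(Rational(1, 2), Mul(-11, Add(-9, 9)))) = Add(-1, Mul(Rational(1, 2), Mul(-11, 0))) = Add(-1, Mul(Rational(1, 2), 0)) = Add(-1, 0) = -1)
Function('j')(S, Q) = Add(Q, Mul(2, S)) (Function('j')(S, Q) = Add(Add(Q, S), S) = Add(Q, Mul(2, S)))
Function('h')(t) = Mul(-121, Pow(t, -1))
Add(Function('h')(-292), Mul(-1, Function('j')(284, p))) = Add(Mul(-121, Pow(-292, -1)), Mul(-1, Add(-1, Mul(2, 284)))) = Add(Mul(-121, Rational(-1, 292)), Mul(-1, Add(-1, 568))) = Add(Rational(121, 292), Mul(-1, 567)) = Add(Rational(121, 292), -567) = Rational(-165443, 292)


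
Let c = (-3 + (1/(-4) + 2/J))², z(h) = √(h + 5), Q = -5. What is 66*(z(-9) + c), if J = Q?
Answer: 175857/200 + 132*I ≈ 879.29 + 132.0*I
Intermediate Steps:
J = -5
z(h) = √(5 + h)
c = 5329/400 (c = (-3 + (1/(-4) + 2/(-5)))² = (-3 + (1*(-¼) + 2*(-⅕)))² = (-3 + (-¼ - ⅖))² = (-3 - 13/20)² = (-73/20)² = 5329/400 ≈ 13.322)
66*(z(-9) + c) = 66*(√(5 - 9) + 5329/400) = 66*(√(-4) + 5329/400) = 66*(2*I + 5329/400) = 66*(5329/400 + 2*I) = 175857/200 + 132*I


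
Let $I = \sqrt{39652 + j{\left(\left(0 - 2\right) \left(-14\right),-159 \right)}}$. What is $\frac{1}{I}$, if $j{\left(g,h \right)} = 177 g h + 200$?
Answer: $- \frac{i \sqrt{20782}}{124692} \approx - 0.0011561 i$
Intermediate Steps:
$j{\left(g,h \right)} = 200 + 177 g h$ ($j{\left(g,h \right)} = 177 g h + 200 = 200 + 177 g h$)
$I = 6 i \sqrt{20782}$ ($I = \sqrt{39652 + \left(200 + 177 \left(0 - 2\right) \left(-14\right) \left(-159\right)\right)} = \sqrt{39652 + \left(200 + 177 \left(\left(-2\right) \left(-14\right)\right) \left(-159\right)\right)} = \sqrt{39652 + \left(200 + 177 \cdot 28 \left(-159\right)\right)} = \sqrt{39652 + \left(200 - 788004\right)} = \sqrt{39652 - 787804} = \sqrt{-748152} = 6 i \sqrt{20782} \approx 864.96 i$)
$\frac{1}{I} = \frac{1}{6 i \sqrt{20782}} = - \frac{i \sqrt{20782}}{124692}$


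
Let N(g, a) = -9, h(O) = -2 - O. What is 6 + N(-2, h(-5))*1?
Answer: -3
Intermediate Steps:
6 + N(-2, h(-5))*1 = 6 - 9*1 = 6 - 9 = -3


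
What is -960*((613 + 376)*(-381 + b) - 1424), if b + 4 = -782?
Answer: 1109363520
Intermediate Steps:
b = -786 (b = -4 - 782 = -786)
-960*((613 + 376)*(-381 + b) - 1424) = -960*((613 + 376)*(-381 - 786) - 1424) = -960*(989*(-1167) - 1424) = -960*(-1154163 - 1424) = -960*(-1155587) = 1109363520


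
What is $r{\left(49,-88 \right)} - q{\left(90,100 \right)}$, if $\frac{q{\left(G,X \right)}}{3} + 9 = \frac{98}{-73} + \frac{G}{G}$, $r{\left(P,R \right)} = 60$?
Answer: $\frac{6426}{73} \approx 88.027$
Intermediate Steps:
$q{\left(G,X \right)} = - \frac{2046}{73}$ ($q{\left(G,X \right)} = -27 + 3 \left(\frac{98}{-73} + \frac{G}{G}\right) = -27 + 3 \left(98 \left(- \frac{1}{73}\right) + 1\right) = -27 + 3 \left(- \frac{98}{73} + 1\right) = -27 + 3 \left(- \frac{25}{73}\right) = -27 - \frac{75}{73} = - \frac{2046}{73}$)
$r{\left(49,-88 \right)} - q{\left(90,100 \right)} = 60 - - \frac{2046}{73} = 60 + \frac{2046}{73} = \frac{6426}{73}$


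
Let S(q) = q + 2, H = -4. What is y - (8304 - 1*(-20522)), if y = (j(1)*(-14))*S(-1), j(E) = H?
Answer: -28770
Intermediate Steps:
j(E) = -4
S(q) = 2 + q
y = 56 (y = (-4*(-14))*(2 - 1) = 56*1 = 56)
y - (8304 - 1*(-20522)) = 56 - (8304 - 1*(-20522)) = 56 - (8304 + 20522) = 56 - 1*28826 = 56 - 28826 = -28770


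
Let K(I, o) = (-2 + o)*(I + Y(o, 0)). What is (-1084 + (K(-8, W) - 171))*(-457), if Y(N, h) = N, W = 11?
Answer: 561196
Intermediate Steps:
K(I, o) = (-2 + o)*(I + o)
(-1084 + (K(-8, W) - 171))*(-457) = (-1084 + ((11² - 2*(-8) - 2*11 - 8*11) - 171))*(-457) = (-1084 + ((121 + 16 - 22 - 88) - 171))*(-457) = (-1084 + (27 - 171))*(-457) = (-1084 - 144)*(-457) = -1228*(-457) = 561196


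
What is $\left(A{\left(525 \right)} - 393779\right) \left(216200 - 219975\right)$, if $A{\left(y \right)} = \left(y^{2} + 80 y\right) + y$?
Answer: $285499475$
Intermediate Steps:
$A{\left(y \right)} = y^{2} + 81 y$
$\left(A{\left(525 \right)} - 393779\right) \left(216200 - 219975\right) = \left(525 \left(81 + 525\right) - 393779\right) \left(216200 - 219975\right) = \left(525 \cdot 606 - 393779\right) \left(-3775\right) = \left(318150 - 393779\right) \left(-3775\right) = \left(-75629\right) \left(-3775\right) = 285499475$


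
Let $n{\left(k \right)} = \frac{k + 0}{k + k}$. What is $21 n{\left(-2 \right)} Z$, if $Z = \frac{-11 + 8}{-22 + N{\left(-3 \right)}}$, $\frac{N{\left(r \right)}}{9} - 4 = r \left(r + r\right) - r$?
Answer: $- \frac{9}{58} \approx -0.15517$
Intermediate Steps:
$n{\left(k \right)} = \frac{1}{2}$ ($n{\left(k \right)} = \frac{k}{2 k} = k \frac{1}{2 k} = \frac{1}{2}$)
$N{\left(r \right)} = 36 - 9 r + 18 r^{2}$ ($N{\left(r \right)} = 36 + 9 \left(r \left(r + r\right) - r\right) = 36 + 9 \left(r 2 r - r\right) = 36 + 9 \left(2 r^{2} - r\right) = 36 + 9 \left(- r + 2 r^{2}\right) = 36 + \left(- 9 r + 18 r^{2}\right) = 36 - 9 r + 18 r^{2}$)
$Z = - \frac{3}{203}$ ($Z = \frac{-11 + 8}{-22 + \left(36 - -27 + 18 \left(-3\right)^{2}\right)} = - \frac{3}{-22 + \left(36 + 27 + 18 \cdot 9\right)} = - \frac{3}{-22 + \left(36 + 27 + 162\right)} = - \frac{3}{-22 + 225} = - \frac{3}{203} \approx -0.014778$)
$21 n{\left(-2 \right)} Z = 21 \cdot \frac{1}{2} \left(- \frac{3}{203}\right) = \frac{21}{2} \left(- \frac{3}{203}\right) = - \frac{9}{58}$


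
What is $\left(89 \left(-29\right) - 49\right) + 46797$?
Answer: $44167$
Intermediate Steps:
$\left(89 \left(-29\right) - 49\right) + 46797 = \left(-2581 - 49\right) + 46797 = -2630 + 46797 = 44167$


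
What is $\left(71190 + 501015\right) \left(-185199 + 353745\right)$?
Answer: $96442863930$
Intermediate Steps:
$\left(71190 + 501015\right) \left(-185199 + 353745\right) = 572205 \cdot 168546 = 96442863930$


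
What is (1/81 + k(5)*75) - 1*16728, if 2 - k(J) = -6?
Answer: -1306367/81 ≈ -16128.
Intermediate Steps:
k(J) = 8 (k(J) = 2 - 1*(-6) = 2 + 6 = 8)
(1/81 + k(5)*75) - 1*16728 = (1/81 + 8*75) - 1*16728 = (1/81 + 600) - 16728 = 48601/81 - 16728 = -1306367/81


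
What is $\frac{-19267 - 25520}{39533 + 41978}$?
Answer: $- \frac{44787}{81511} \approx -0.54946$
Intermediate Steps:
$\frac{-19267 - 25520}{39533 + 41978} = - \frac{44787}{81511}$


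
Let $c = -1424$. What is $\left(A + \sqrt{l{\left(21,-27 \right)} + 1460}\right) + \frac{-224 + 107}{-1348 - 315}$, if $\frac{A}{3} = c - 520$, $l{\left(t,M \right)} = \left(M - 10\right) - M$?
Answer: $- \frac{9698499}{1663} + 5 \sqrt{58} \approx -5793.9$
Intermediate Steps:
$l{\left(t,M \right)} = -10$ ($l{\left(t,M \right)} = \left(M - 10\right) - M = \left(-10 + M\right) - M = -10$)
$A = -5832$ ($A = 3 \left(-1424 - 520\right) = 3 \left(-1944\right) = -5832$)
$\left(A + \sqrt{l{\left(21,-27 \right)} + 1460}\right) + \frac{-224 + 107}{-1348 - 315} = \left(-5832 + \sqrt{-10 + 1460}\right) + \frac{-224 + 107}{-1348 - 315} = \left(-5832 + \sqrt{1450}\right) - \frac{117}{-1663} = \left(-5832 + 5 \sqrt{58}\right) - - \frac{117}{1663} = \left(-5832 + 5 \sqrt{58}\right) + \frac{117}{1663} = - \frac{9698499}{1663} + 5 \sqrt{58}$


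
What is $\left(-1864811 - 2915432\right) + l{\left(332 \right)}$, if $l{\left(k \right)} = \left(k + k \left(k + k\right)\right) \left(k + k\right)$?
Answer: $141817677$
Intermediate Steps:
$l{\left(k \right)} = 2 k \left(k + 2 k^{2}\right)$ ($l{\left(k \right)} = \left(k + k 2 k\right) 2 k = \left(k + 2 k^{2}\right) 2 k = 2 k \left(k + 2 k^{2}\right)$)
$\left(-1864811 - 2915432\right) + l{\left(332 \right)} = \left(-1864811 - 2915432\right) + 332^{2} \left(2 + 4 \cdot 332\right) = -4780243 + 110224 \left(2 + 1328\right) = -4780243 + 110224 \cdot 1330 = -4780243 + 146597920 = 141817677$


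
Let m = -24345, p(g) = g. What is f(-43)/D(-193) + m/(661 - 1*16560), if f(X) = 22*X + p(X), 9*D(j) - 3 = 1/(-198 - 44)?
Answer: -34229463633/11526775 ≈ -2969.6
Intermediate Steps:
D(j) = 725/2178 (D(j) = 1/3 + 1/(9*(-198 - 44)) = 1/3 + (1/9)/(-242) = 1/3 + (1/9)*(-1/242) = 1/3 - 1/2178 = 725/2178)
f(X) = 23*X (f(X) = 22*X + X = 23*X)
f(-43)/D(-193) + m/(661 - 1*16560) = (23*(-43))/(725/2178) - 24345/(661 - 1*16560) = -989*2178/725 - 24345/(661 - 16560) = -2154042/725 - 24345/(-15899) = -2154042/725 - 24345*(-1/15899) = -2154042/725 + 24345/15899 = -34229463633/11526775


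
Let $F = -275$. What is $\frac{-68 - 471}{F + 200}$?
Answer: $\frac{539}{75} \approx 7.1867$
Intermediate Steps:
$\frac{-68 - 471}{F + 200} = \frac{-68 - 471}{-275 + 200} = - \frac{539}{-75} = \left(-539\right) \left(- \frac{1}{75}\right) = \frac{539}{75}$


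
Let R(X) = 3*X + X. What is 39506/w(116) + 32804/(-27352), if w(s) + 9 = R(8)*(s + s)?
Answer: 209331613/50703770 ≈ 4.1285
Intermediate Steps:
R(X) = 4*X
w(s) = -9 + 64*s (w(s) = -9 + (4*8)*(s + s) = -9 + 32*(2*s) = -9 + 64*s)
39506/w(116) + 32804/(-27352) = 39506/(-9 + 64*116) + 32804/(-27352) = 39506/(-9 + 7424) + 32804*(-1/27352) = 39506/7415 - 8201/6838 = 209331613/50703770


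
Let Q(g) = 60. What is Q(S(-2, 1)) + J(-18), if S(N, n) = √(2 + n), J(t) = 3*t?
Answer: 6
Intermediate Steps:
Q(S(-2, 1)) + J(-18) = 60 + 3*(-18) = 60 - 54 = 6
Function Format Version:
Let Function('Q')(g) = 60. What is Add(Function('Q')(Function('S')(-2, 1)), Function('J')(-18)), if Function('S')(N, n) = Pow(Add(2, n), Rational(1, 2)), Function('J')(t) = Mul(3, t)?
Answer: 6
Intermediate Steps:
Add(Function('Q')(Function('S')(-2, 1)), Function('J')(-18)) = Add(60, Mul(3, -18)) = Add(60, -54) = 6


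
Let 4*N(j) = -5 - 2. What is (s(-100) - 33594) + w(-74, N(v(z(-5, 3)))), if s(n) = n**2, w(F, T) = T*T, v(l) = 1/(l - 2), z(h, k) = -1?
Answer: -377455/16 ≈ -23591.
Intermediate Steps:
v(l) = 1/(-2 + l)
N(j) = -7/4 (N(j) = (-5 - 2)/4 = (1/4)*(-7) = -7/4)
w(F, T) = T**2
(s(-100) - 33594) + w(-74, N(v(z(-5, 3)))) = ((-100)**2 - 33594) + (-7/4)**2 = (10000 - 33594) + 49/16 = -23594 + 49/16 = -377455/16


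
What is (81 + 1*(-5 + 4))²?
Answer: 6400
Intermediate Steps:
(81 + 1*(-5 + 4))² = (81 + 1*(-1))² = (81 - 1)² = 80² = 6400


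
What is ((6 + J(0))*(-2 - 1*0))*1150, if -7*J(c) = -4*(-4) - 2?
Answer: -9200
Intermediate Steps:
J(c) = -2 (J(c) = -(-4*(-4) - 2)/7 = -(16 - 2)/7 = -⅐*14 = -2)
((6 + J(0))*(-2 - 1*0))*1150 = ((6 - 2)*(-2 - 1*0))*1150 = (4*(-2 + 0))*1150 = (4*(-2))*1150 = -8*1150 = -9200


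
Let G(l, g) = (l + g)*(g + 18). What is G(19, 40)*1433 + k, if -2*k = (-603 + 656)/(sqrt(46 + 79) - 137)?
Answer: 182850142349/37288 + 265*sqrt(5)/37288 ≈ 4.9037e+6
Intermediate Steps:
G(l, g) = (18 + g)*(g + l) (G(l, g) = (g + l)*(18 + g) = (18 + g)*(g + l))
k = -53/(2*(-137 + 5*sqrt(5))) (k = -(-603 + 656)/(2*(sqrt(46 + 79) - 137)) = -53/(2*(sqrt(125) - 137)) = -53/(2*(5*sqrt(5) - 137)) = -53/(2*(-137 + 5*sqrt(5))) ≈ 0.21062)
G(19, 40)*1433 + k = (40**2 + 18*40 + 18*19 + 40*19)*1433 + (7261/37288 + 265*sqrt(5)/37288) = (1600 + 720 + 342 + 760)*1433 + (7261/37288 + 265*sqrt(5)/37288) = 3422*1433 + (7261/37288 + 265*sqrt(5)/37288) = 4903726 + (7261/37288 + 265*sqrt(5)/37288) = 182850142349/37288 + 265*sqrt(5)/37288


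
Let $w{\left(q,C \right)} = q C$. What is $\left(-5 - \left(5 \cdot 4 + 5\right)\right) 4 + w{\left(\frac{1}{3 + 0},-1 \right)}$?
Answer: $- \frac{361}{3} \approx -120.33$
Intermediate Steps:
$w{\left(q,C \right)} = C q$
$\left(-5 - \left(5 \cdot 4 + 5\right)\right) 4 + w{\left(\frac{1}{3 + 0},-1 \right)} = \left(-5 - \left(5 \cdot 4 + 5\right)\right) 4 - \frac{1}{3 + 0} = \left(-5 - \left(20 + 5\right)\right) 4 - \frac{1}{3} = \left(-5 - 25\right) 4 - \frac{1}{3} = \left(-30\right) 4 - \frac{1}{3} = -120 - \frac{1}{3} = - \frac{361}{3}$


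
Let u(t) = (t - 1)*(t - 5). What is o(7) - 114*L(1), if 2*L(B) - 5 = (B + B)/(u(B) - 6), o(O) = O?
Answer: -259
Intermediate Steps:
u(t) = (-1 + t)*(-5 + t)
L(B) = 5/2 + B/(-1 + B² - 6*B) (L(B) = 5/2 + ((B + B)/((5 + B² - 6*B) - 6))/2 = 5/2 + ((2*B)/(-1 + B² - 6*B))/2 = 5/2 + (2*B/(-1 + B² - 6*B))/2 = 5/2 + B/(-1 + B² - 6*B))
o(7) - 114*L(1) = 7 - 57*(5 - 5*1² + 28*1)/(1 - 1*1² + 6*1) = 7 - 57*(5 - 5*1 + 28)/(1 - 1*1 + 6) = 7 - 57*(5 - 5 + 28)/(1 - 1 + 6) = 7 - 57*28/6 = 7 - 114*7/3 = 7 - 266 = -259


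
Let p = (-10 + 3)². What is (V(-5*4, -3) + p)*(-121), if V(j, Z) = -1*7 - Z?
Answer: -5445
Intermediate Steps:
V(j, Z) = -7 - Z
p = 49 (p = (-7)² = 49)
(V(-5*4, -3) + p)*(-121) = ((-7 - 1*(-3)) + 49)*(-121) = ((-7 + 3) + 49)*(-121) = (-4 + 49)*(-121) = 45*(-121) = -5445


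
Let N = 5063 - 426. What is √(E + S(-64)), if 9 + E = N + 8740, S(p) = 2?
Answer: √13370 ≈ 115.63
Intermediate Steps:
N = 4637
E = 13368 (E = -9 + (4637 + 8740) = -9 + 13377 = 13368)
√(E + S(-64)) = √(13368 + 2) = √13370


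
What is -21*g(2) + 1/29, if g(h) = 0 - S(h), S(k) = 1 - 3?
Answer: -1217/29 ≈ -41.966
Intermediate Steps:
S(k) = -2
g(h) = 2 (g(h) = 0 - 1*(-2) = 0 + 2 = 2)
-21*g(2) + 1/29 = -21*2 + 1/29 = -42 + 1/29 = -1217/29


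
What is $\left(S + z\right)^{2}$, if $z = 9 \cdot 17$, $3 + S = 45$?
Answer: $38025$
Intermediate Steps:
$S = 42$ ($S = -3 + 45 = 42$)
$z = 153$
$\left(S + z\right)^{2} = \left(42 + 153\right)^{2} = 195^{2} = 38025$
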